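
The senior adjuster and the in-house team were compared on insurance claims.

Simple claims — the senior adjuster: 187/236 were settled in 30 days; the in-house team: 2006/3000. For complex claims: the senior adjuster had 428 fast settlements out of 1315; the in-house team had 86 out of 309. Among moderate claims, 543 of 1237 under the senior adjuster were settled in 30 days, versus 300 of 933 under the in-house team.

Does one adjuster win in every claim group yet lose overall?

Yes

Simple: the senior adjuster 187/236 = 79.2%, the in-house team 2006/3000 = 66.9% → the senior adjuster
Complex: the senior adjuster 428/1315 = 32.5%, the in-house team 86/309 = 27.8% → the senior adjuster
Moderate: the senior adjuster 543/1237 = 43.9%, the in-house team 300/933 = 32.2% → the senior adjuster
Overall: the senior adjuster 1158/2788 = 41.5%, the in-house team 2392/4242 = 56.4% → the in-house team
The senior adjuster wins each claim group but the in-house team wins overall — the comparison reverses. The senior adjuster's claims skew toward complex, which has a lower base rate.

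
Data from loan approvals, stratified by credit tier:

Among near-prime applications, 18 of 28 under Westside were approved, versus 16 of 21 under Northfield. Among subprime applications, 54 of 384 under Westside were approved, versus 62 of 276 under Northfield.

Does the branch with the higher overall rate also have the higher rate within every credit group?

Near-prime: Westside 18/28 = 64.3%, Northfield 16/21 = 76.2% → Northfield
Subprime: Westside 54/384 = 14.1%, Northfield 62/276 = 22.5% → Northfield
Overall: Westside 72/412 = 17.5%, Northfield 78/297 = 26.3% → Northfield
Northfield wins overall and in every credit group — no reversal.

Yes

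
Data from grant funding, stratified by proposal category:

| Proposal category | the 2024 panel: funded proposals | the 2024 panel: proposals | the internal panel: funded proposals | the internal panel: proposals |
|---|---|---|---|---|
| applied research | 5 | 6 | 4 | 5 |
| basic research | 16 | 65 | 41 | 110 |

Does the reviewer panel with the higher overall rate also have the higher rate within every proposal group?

No

Applied research: the 2024 panel 5/6 = 83.3%, the internal panel 4/5 = 80.0% → the 2024 panel
Basic research: the 2024 panel 16/65 = 24.6%, the internal panel 41/110 = 37.3% → the internal panel
Overall: the 2024 panel 21/71 = 29.6%, the internal panel 45/115 = 39.1% → the internal panel
Neither sweeps: the 2024 panel wins 1 of 2 groups, the internal panel wins 1. The internal panel wins overall but not every group — no Simpson reversal.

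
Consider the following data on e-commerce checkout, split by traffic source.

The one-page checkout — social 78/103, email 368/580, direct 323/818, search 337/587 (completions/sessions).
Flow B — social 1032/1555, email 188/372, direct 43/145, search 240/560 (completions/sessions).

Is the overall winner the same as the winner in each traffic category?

No

Social: the one-page checkout 78/103 = 75.7%, Flow B 1032/1555 = 66.4% → the one-page checkout
Email: the one-page checkout 368/580 = 63.4%, Flow B 188/372 = 50.5% → the one-page checkout
Direct: the one-page checkout 323/818 = 39.5%, Flow B 43/145 = 29.7% → the one-page checkout
Search: the one-page checkout 337/587 = 57.4%, Flow B 240/560 = 42.9% → the one-page checkout
Overall: the one-page checkout 1106/2088 = 53.0%, Flow B 1503/2632 = 57.1% → Flow B
The one-page checkout wins each traffic group but Flow B wins overall — the comparison reverses. The one-page checkout's sessions skew toward direct, which has a lower base rate.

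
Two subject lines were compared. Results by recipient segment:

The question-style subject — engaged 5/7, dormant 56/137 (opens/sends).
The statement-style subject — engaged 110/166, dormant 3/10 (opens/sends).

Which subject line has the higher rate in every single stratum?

the question-style subject

Engaged: the question-style subject 5/7 = 71.4%, the statement-style subject 110/166 = 66.3% → the question-style subject
Dormant: the question-style subject 56/137 = 40.9%, the statement-style subject 3/10 = 30.0% → the question-style subject
The question-style subject has the higher rate in both groups.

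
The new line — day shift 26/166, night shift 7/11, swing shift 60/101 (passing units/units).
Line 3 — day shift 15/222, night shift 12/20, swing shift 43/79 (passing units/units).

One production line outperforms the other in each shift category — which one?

Day shift: the new line 26/166 = 15.7%, Line 3 15/222 = 6.8% → the new line
Night shift: the new line 7/11 = 63.6%, Line 3 12/20 = 60.0% → the new line
Swing shift: the new line 60/101 = 59.4%, Line 3 43/79 = 54.4% → the new line
The new line has the higher rate in all 3 groups.

the new line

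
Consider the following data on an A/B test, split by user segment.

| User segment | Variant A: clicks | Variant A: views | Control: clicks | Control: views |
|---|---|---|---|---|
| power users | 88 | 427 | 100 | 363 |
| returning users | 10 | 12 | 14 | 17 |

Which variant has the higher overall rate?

Power users: Variant A 88/427 = 20.6%, Control 100/363 = 27.5% → Control
Returning users: Variant A 10/12 = 83.3%, Control 14/17 = 82.4% → Variant A
Overall: Variant A 98/439 = 22.3%, Control 114/380 = 30.0% → Control
(Neither sweeps every user group, but Control has the higher pooled rate.)

Control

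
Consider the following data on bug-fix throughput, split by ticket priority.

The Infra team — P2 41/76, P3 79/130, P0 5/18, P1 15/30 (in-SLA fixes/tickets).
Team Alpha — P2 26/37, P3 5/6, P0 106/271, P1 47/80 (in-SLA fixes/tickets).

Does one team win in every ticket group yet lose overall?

P2: the Infra team 41/76 = 53.9%, Team Alpha 26/37 = 70.3% → Team Alpha
P3: the Infra team 79/130 = 60.8%, Team Alpha 5/6 = 83.3% → Team Alpha
P0: the Infra team 5/18 = 27.8%, Team Alpha 106/271 = 39.1% → Team Alpha
P1: the Infra team 15/30 = 50.0%, Team Alpha 47/80 = 58.8% → Team Alpha
Overall: the Infra team 140/254 = 55.1%, Team Alpha 184/394 = 46.7% → the Infra team
Team Alpha wins each ticket group but the Infra team wins overall — the comparison reverses. Team Alpha's tickets skew toward P0, which has a lower base rate.

Yes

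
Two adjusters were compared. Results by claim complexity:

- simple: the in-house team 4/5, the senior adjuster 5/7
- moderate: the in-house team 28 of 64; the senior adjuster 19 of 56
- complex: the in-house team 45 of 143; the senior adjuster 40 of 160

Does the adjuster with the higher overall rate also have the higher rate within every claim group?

Simple: the in-house team 4/5 = 80.0%, the senior adjuster 5/7 = 71.4% → the in-house team
Moderate: the in-house team 28/64 = 43.8%, the senior adjuster 19/56 = 33.9% → the in-house team
Complex: the in-house team 45/143 = 31.5%, the senior adjuster 40/160 = 25.0% → the in-house team
Overall: the in-house team 77/212 = 36.3%, the senior adjuster 64/223 = 28.7% → the in-house team
The in-house team wins overall and in every claim group — no reversal.

Yes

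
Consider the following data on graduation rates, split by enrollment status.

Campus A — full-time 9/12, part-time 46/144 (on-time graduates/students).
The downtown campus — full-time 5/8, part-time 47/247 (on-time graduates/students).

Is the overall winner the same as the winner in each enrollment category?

Yes

Full-time: Campus A 9/12 = 75.0%, the downtown campus 5/8 = 62.5% → Campus A
Part-time: Campus A 46/144 = 31.9%, the downtown campus 47/247 = 19.0% → Campus A
Overall: Campus A 55/156 = 35.3%, the downtown campus 52/255 = 20.4% → Campus A
Campus A wins overall and in every enrollment group — no reversal.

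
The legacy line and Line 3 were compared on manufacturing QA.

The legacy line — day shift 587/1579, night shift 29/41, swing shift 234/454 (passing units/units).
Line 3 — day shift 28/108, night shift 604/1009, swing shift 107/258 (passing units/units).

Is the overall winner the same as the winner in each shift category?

Day shift: the legacy line 587/1579 = 37.2%, Line 3 28/108 = 25.9% → the legacy line
Night shift: the legacy line 29/41 = 70.7%, Line 3 604/1009 = 59.9% → the legacy line
Swing shift: the legacy line 234/454 = 51.5%, Line 3 107/258 = 41.5% → the legacy line
Overall: the legacy line 850/2074 = 41.0%, Line 3 739/1375 = 53.7% → Line 3
The legacy line wins each shift group but Line 3 wins overall — the comparison reverses. The legacy line's units skew toward day shift, which has a lower base rate.

No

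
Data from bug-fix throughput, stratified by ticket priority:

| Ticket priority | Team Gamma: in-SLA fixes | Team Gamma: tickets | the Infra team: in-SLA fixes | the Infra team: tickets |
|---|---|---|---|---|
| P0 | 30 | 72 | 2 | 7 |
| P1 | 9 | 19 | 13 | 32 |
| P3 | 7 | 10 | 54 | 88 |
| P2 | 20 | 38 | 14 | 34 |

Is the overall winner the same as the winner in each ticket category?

No

P0: Team Gamma 30/72 = 41.7%, the Infra team 2/7 = 28.6% → Team Gamma
P1: Team Gamma 9/19 = 47.4%, the Infra team 13/32 = 40.6% → Team Gamma
P3: Team Gamma 7/10 = 70.0%, the Infra team 54/88 = 61.4% → Team Gamma
P2: Team Gamma 20/38 = 52.6%, the Infra team 14/34 = 41.2% → Team Gamma
Overall: Team Gamma 66/139 = 47.5%, the Infra team 83/161 = 51.6% → the Infra team
Team Gamma wins each ticket group but the Infra team wins overall — the comparison reverses. Team Gamma's tickets skew toward P0, which has a lower base rate.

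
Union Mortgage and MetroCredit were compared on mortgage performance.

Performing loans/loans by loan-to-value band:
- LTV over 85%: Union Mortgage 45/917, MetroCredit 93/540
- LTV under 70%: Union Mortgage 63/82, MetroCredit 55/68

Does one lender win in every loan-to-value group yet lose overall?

No

LTV over 85%: Union Mortgage 45/917 = 4.9%, MetroCredit 93/540 = 17.2% → MetroCredit
LTV under 70%: Union Mortgage 63/82 = 76.8%, MetroCredit 55/68 = 80.9% → MetroCredit
Overall: Union Mortgage 108/999 = 10.8%, MetroCredit 148/608 = 24.3% → MetroCredit
MetroCredit wins overall and in every loan-to-value group — no reversal.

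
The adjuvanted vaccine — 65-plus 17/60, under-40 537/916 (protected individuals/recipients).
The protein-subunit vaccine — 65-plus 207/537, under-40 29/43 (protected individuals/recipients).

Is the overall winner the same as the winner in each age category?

65-plus: the adjuvanted vaccine 17/60 = 28.3%, the protein-subunit vaccine 207/537 = 38.5% → the protein-subunit vaccine
Under-40: the adjuvanted vaccine 537/916 = 58.6%, the protein-subunit vaccine 29/43 = 67.4% → the protein-subunit vaccine
Overall: the adjuvanted vaccine 554/976 = 56.8%, the protein-subunit vaccine 236/580 = 40.7% → the adjuvanted vaccine
The protein-subunit vaccine wins each age group but the adjuvanted vaccine wins overall — the comparison reverses. The protein-subunit vaccine's recipients skew toward 65-plus, which has a lower base rate.

No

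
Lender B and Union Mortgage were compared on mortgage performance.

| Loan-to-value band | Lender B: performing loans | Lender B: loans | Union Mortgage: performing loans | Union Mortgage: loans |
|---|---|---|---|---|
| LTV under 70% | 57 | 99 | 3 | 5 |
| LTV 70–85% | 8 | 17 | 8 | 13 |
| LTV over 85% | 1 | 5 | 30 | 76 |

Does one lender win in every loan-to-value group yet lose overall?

Yes

LTV under 70%: Lender B 57/99 = 57.6%, Union Mortgage 3/5 = 60.0% → Union Mortgage
LTV 70–85%: Lender B 8/17 = 47.1%, Union Mortgage 8/13 = 61.5% → Union Mortgage
LTV over 85%: Lender B 1/5 = 20.0%, Union Mortgage 30/76 = 39.5% → Union Mortgage
Overall: Lender B 66/121 = 54.5%, Union Mortgage 41/94 = 43.6% → Lender B
Union Mortgage wins each loan-to-value group but Lender B wins overall — the comparison reverses. Union Mortgage's loans skew toward LTV over 85%, which has a lower base rate.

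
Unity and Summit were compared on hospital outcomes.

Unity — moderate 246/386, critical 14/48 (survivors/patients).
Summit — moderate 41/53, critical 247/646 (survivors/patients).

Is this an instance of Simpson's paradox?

Moderate: Unity 246/386 = 63.7%, Summit 41/53 = 77.4% → Summit
Critical: Unity 14/48 = 29.2%, Summit 247/646 = 38.2% → Summit
Overall: Unity 260/434 = 59.9%, Summit 288/699 = 41.2% → Unity
Summit wins each case group but Unity wins overall — the comparison reverses. Summit's patients skew toward critical, which has a lower base rate.

Yes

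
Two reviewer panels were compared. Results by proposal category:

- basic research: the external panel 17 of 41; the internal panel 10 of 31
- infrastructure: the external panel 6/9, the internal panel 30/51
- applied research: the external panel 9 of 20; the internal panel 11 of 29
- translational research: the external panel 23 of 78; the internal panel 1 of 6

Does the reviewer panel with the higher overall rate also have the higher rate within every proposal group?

Basic research: the external panel 17/41 = 41.5%, the internal panel 10/31 = 32.3% → the external panel
Infrastructure: the external panel 6/9 = 66.7%, the internal panel 30/51 = 58.8% → the external panel
Applied research: the external panel 9/20 = 45.0%, the internal panel 11/29 = 37.9% → the external panel
Translational research: the external panel 23/78 = 29.5%, the internal panel 1/6 = 16.7% → the external panel
Overall: the external panel 55/148 = 37.2%, the internal panel 52/117 = 44.4% → the internal panel
The external panel wins each proposal group but the internal panel wins overall — the comparison reverses. The external panel's proposals skew toward translational research, which has a lower base rate.

No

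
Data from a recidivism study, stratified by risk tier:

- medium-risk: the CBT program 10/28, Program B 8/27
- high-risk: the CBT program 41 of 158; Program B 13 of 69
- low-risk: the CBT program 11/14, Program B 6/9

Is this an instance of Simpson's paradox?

Medium-risk: the CBT program 10/28 = 35.7%, Program B 8/27 = 29.6% → the CBT program
High-risk: the CBT program 41/158 = 25.9%, Program B 13/69 = 18.8% → the CBT program
Low-risk: the CBT program 11/14 = 78.6%, Program B 6/9 = 66.7% → the CBT program
Overall: the CBT program 62/200 = 31.0%, Program B 27/105 = 25.7% → the CBT program
The CBT program wins overall and in every risk group — no reversal.

No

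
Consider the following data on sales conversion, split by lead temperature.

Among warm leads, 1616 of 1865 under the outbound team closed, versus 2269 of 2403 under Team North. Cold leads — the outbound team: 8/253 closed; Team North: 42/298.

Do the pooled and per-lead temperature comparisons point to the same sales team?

Warm: the outbound team 1616/1865 = 86.6%, Team North 2269/2403 = 94.4% → Team North
Cold: the outbound team 8/253 = 3.2%, Team North 42/298 = 14.1% → Team North
Overall: the outbound team 1624/2118 = 76.7%, Team North 2311/2701 = 85.6% → Team North
Team North wins overall and in every lead group — no reversal.

Yes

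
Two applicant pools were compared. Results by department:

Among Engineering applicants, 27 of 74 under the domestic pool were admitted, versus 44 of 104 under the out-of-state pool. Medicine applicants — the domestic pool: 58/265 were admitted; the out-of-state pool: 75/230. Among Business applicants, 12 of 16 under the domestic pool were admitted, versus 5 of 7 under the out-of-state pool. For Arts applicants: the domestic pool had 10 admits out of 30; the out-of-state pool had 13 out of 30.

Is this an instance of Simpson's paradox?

No

Engineering: the domestic pool 27/74 = 36.5%, the out-of-state pool 44/104 = 42.3% → the out-of-state pool
Medicine: the domestic pool 58/265 = 21.9%, the out-of-state pool 75/230 = 32.6% → the out-of-state pool
Business: the domestic pool 12/16 = 75.0%, the out-of-state pool 5/7 = 71.4% → the domestic pool
Arts: the domestic pool 10/30 = 33.3%, the out-of-state pool 13/30 = 43.3% → the out-of-state pool
Overall: the domestic pool 107/385 = 27.8%, the out-of-state pool 137/371 = 36.9% → the out-of-state pool
Neither sweeps: the domestic pool wins 1 of 4 groups, the out-of-state pool wins 3. The out-of-state pool wins overall but not every group — no Simpson reversal.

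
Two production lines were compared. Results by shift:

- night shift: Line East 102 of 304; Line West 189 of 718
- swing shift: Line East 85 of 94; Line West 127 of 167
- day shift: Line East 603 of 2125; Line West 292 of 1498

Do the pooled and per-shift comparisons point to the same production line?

Yes

Night shift: Line East 102/304 = 33.6%, Line West 189/718 = 26.3% → Line East
Swing shift: Line East 85/94 = 90.4%, Line West 127/167 = 76.0% → Line East
Day shift: Line East 603/2125 = 28.4%, Line West 292/1498 = 19.5% → Line East
Overall: Line East 790/2523 = 31.3%, Line West 608/2383 = 25.5% → Line East
Line East wins overall and in every shift group — no reversal.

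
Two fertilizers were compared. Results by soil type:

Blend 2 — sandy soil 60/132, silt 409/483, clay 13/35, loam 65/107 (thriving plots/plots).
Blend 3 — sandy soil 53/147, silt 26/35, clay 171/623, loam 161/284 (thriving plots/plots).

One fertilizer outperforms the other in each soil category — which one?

Sandy soil: Blend 2 60/132 = 45.5%, Blend 3 53/147 = 36.1% → Blend 2
Silt: Blend 2 409/483 = 84.7%, Blend 3 26/35 = 74.3% → Blend 2
Clay: Blend 2 13/35 = 37.1%, Blend 3 171/623 = 27.4% → Blend 2
Loam: Blend 2 65/107 = 60.7%, Blend 3 161/284 = 56.7% → Blend 2
Blend 2 has the higher rate in all 4 groups.

Blend 2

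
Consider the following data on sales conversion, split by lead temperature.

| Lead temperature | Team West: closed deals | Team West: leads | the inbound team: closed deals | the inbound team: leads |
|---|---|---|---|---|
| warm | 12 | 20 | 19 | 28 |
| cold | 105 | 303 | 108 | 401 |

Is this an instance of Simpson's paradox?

Warm: Team West 12/20 = 60.0%, the inbound team 19/28 = 67.9% → the inbound team
Cold: Team West 105/303 = 34.7%, the inbound team 108/401 = 26.9% → Team West
Overall: Team West 117/323 = 36.2%, the inbound team 127/429 = 29.6% → Team West
Neither sweeps: Team West wins 1 of 2 groups, the inbound team wins 1. Team West wins overall but not every group — no Simpson reversal.

No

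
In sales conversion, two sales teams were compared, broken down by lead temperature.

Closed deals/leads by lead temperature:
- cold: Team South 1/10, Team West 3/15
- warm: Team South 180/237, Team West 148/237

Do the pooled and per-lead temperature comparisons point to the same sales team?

No

Cold: Team South 1/10 = 10.0%, Team West 3/15 = 20.0% → Team West
Warm: Team South 180/237 = 75.9%, Team West 148/237 = 62.4% → Team South
Overall: Team South 181/247 = 73.3%, Team West 151/252 = 59.9% → Team South
Neither sweeps: Team South wins 1 of 2 groups, Team West wins 1. Team South wins overall but not every group — no Simpson reversal.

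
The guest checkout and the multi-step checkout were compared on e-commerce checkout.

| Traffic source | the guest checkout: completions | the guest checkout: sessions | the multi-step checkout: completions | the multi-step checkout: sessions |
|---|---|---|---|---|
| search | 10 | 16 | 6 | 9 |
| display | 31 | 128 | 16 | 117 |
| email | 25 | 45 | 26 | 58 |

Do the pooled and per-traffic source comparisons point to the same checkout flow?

No

Search: the guest checkout 10/16 = 62.5%, the multi-step checkout 6/9 = 66.7% → the multi-step checkout
Display: the guest checkout 31/128 = 24.2%, the multi-step checkout 16/117 = 13.7% → the guest checkout
Email: the guest checkout 25/45 = 55.6%, the multi-step checkout 26/58 = 44.8% → the guest checkout
Overall: the guest checkout 66/189 = 34.9%, the multi-step checkout 48/184 = 26.1% → the guest checkout
Neither sweeps: the guest checkout wins 2 of 3 groups, the multi-step checkout wins 1. The guest checkout wins overall but not every group — no Simpson reversal.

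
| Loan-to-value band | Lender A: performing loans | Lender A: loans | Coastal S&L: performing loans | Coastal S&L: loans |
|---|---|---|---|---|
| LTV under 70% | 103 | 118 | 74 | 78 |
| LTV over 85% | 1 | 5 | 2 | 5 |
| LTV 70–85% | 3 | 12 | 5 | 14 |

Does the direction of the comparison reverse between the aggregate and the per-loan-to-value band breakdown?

No

LTV under 70%: Lender A 103/118 = 87.3%, Coastal S&L 74/78 = 94.9% → Coastal S&L
LTV over 85%: Lender A 1/5 = 20.0%, Coastal S&L 2/5 = 40.0% → Coastal S&L
LTV 70–85%: Lender A 3/12 = 25.0%, Coastal S&L 5/14 = 35.7% → Coastal S&L
Overall: Lender A 107/135 = 79.3%, Coastal S&L 81/97 = 83.5% → Coastal S&L
Coastal S&L wins overall and in every loan-to-value group — no reversal.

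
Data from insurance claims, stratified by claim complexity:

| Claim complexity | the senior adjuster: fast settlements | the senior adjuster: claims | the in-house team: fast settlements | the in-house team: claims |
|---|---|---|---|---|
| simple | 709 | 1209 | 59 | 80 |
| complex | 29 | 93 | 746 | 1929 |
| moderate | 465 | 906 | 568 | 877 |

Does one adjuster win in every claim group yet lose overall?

Simple: the senior adjuster 709/1209 = 58.6%, the in-house team 59/80 = 73.8% → the in-house team
Complex: the senior adjuster 29/93 = 31.2%, the in-house team 746/1929 = 38.7% → the in-house team
Moderate: the senior adjuster 465/906 = 51.3%, the in-house team 568/877 = 64.8% → the in-house team
Overall: the senior adjuster 1203/2208 = 54.5%, the in-house team 1373/2886 = 47.6% → the senior adjuster
The in-house team wins each claim group but the senior adjuster wins overall — the comparison reverses. The in-house team's claims skew toward complex, which has a lower base rate.

Yes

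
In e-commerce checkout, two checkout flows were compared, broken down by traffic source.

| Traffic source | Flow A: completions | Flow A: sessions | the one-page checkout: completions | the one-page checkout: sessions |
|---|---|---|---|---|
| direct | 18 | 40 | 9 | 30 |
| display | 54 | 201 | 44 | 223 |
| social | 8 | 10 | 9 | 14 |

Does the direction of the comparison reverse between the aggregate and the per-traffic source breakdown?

No

Direct: Flow A 18/40 = 45.0%, the one-page checkout 9/30 = 30.0% → Flow A
Display: Flow A 54/201 = 26.9%, the one-page checkout 44/223 = 19.7% → Flow A
Social: Flow A 8/10 = 80.0%, the one-page checkout 9/14 = 64.3% → Flow A
Overall: Flow A 80/251 = 31.9%, the one-page checkout 62/267 = 23.2% → Flow A
Flow A wins overall and in every traffic group — no reversal.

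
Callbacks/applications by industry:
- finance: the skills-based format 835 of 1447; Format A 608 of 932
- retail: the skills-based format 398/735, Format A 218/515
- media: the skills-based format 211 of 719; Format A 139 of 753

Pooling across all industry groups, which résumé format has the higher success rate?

the skills-based format

Finance: the skills-based format 835/1447 = 57.7%, Format A 608/932 = 65.2% → Format A
Retail: the skills-based format 398/735 = 54.1%, Format A 218/515 = 42.3% → the skills-based format
Media: the skills-based format 211/719 = 29.3%, Format A 139/753 = 18.5% → the skills-based format
Overall: the skills-based format 1444/2901 = 49.8%, Format A 965/2200 = 43.9% → the skills-based format
(Neither sweeps every industry group, but the skills-based format has the higher pooled rate.)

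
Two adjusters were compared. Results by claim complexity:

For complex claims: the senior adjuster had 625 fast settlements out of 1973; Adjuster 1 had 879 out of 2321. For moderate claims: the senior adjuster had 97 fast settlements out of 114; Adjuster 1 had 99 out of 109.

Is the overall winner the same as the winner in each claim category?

Complex: the senior adjuster 625/1973 = 31.7%, Adjuster 1 879/2321 = 37.9% → Adjuster 1
Moderate: the senior adjuster 97/114 = 85.1%, Adjuster 1 99/109 = 90.8% → Adjuster 1
Overall: the senior adjuster 722/2087 = 34.6%, Adjuster 1 978/2430 = 40.2% → Adjuster 1
Adjuster 1 wins overall and in every claim group — no reversal.

Yes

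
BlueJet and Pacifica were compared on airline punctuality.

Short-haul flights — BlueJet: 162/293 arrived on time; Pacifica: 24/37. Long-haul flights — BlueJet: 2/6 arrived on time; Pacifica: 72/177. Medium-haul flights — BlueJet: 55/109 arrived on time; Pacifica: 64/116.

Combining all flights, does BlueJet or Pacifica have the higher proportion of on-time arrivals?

BlueJet

Short-haul: BlueJet 162/293 = 55.3%, Pacifica 24/37 = 64.9% → Pacifica
Long-haul: BlueJet 2/6 = 33.3%, Pacifica 72/177 = 40.7% → Pacifica
Medium-haul: BlueJet 55/109 = 50.5%, Pacifica 64/116 = 55.2% → Pacifica
Overall: BlueJet 219/408 = 53.7%, Pacifica 160/330 = 48.5% → BlueJet
(Pacifica wins every route group but BlueJet wins overall — Pacifica's flights skew toward the low-rate long-haul group.)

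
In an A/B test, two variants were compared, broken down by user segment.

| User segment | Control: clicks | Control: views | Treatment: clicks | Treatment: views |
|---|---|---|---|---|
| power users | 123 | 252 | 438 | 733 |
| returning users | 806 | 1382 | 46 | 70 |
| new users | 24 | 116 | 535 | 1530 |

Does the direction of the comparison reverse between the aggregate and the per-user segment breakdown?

Power users: Control 123/252 = 48.8%, Treatment 438/733 = 59.8% → Treatment
Returning users: Control 806/1382 = 58.3%, Treatment 46/70 = 65.7% → Treatment
New users: Control 24/116 = 20.7%, Treatment 535/1530 = 35.0% → Treatment
Overall: Control 953/1750 = 54.5%, Treatment 1019/2333 = 43.7% → Control
Treatment wins each user group but Control wins overall — the comparison reverses. Treatment's views skew toward new users, which has a lower base rate.

Yes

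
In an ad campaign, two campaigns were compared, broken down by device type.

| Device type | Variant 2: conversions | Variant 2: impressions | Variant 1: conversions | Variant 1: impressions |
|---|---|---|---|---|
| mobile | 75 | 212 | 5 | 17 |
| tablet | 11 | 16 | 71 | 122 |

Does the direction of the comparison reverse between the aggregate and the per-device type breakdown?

Yes

Mobile: Variant 2 75/212 = 35.4%, Variant 1 5/17 = 29.4% → Variant 2
Tablet: Variant 2 11/16 = 68.8%, Variant 1 71/122 = 58.2% → Variant 2
Overall: Variant 2 86/228 = 37.7%, Variant 1 76/139 = 54.7% → Variant 1
Variant 2 wins each device group but Variant 1 wins overall — the comparison reverses. Variant 2's impressions skew toward mobile, which has a lower base rate.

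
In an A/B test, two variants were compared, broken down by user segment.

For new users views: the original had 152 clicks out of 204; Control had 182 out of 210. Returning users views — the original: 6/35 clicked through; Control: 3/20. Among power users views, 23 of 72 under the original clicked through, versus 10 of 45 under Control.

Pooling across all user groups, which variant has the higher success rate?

Control

New users: the original 152/204 = 74.5%, Control 182/210 = 86.7% → Control
Returning users: the original 6/35 = 17.1%, Control 3/20 = 15.0% → the original
Power users: the original 23/72 = 31.9%, Control 10/45 = 22.2% → the original
Overall: the original 181/311 = 58.2%, Control 195/275 = 70.9% → Control
(Neither sweeps every user group, but Control has the higher pooled rate.)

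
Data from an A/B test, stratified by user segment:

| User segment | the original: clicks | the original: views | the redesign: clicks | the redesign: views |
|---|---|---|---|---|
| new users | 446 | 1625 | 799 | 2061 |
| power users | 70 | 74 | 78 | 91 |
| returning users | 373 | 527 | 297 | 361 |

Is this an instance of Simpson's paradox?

New users: the original 446/1625 = 27.4%, the redesign 799/2061 = 38.8% → the redesign
Power users: the original 70/74 = 94.6%, the redesign 78/91 = 85.7% → the original
Returning users: the original 373/527 = 70.8%, the redesign 297/361 = 82.3% → the redesign
Overall: the original 889/2226 = 39.9%, the redesign 1174/2513 = 46.7% → the redesign
Neither sweeps: the original wins 1 of 3 groups, the redesign wins 2. The redesign wins overall but not every group — no Simpson reversal.

No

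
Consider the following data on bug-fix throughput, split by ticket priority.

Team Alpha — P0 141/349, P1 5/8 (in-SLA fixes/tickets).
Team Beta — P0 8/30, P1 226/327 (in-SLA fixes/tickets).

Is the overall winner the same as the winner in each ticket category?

No

P0: Team Alpha 141/349 = 40.4%, Team Beta 8/30 = 26.7% → Team Alpha
P1: Team Alpha 5/8 = 62.5%, Team Beta 226/327 = 69.1% → Team Beta
Overall: Team Alpha 146/357 = 40.9%, Team Beta 234/357 = 65.5% → Team Beta
Neither sweeps: Team Alpha wins 1 of 2 groups, Team Beta wins 1. Team Beta wins overall but not every group — no Simpson reversal.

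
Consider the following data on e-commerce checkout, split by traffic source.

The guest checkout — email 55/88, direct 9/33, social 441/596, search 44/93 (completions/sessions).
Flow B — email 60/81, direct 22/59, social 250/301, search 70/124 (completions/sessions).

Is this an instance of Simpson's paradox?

No

Email: the guest checkout 55/88 = 62.5%, Flow B 60/81 = 74.1% → Flow B
Direct: the guest checkout 9/33 = 27.3%, Flow B 22/59 = 37.3% → Flow B
Social: the guest checkout 441/596 = 74.0%, Flow B 250/301 = 83.1% → Flow B
Search: the guest checkout 44/93 = 47.3%, Flow B 70/124 = 56.5% → Flow B
Overall: the guest checkout 549/810 = 67.8%, Flow B 402/565 = 71.2% → Flow B
Flow B wins overall and in every traffic group — no reversal.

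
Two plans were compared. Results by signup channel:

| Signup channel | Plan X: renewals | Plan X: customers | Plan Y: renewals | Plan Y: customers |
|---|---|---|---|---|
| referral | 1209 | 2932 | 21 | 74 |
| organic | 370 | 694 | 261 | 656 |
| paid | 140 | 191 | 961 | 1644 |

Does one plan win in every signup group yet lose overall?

Yes

Referral: Plan X 1209/2932 = 41.2%, Plan Y 21/74 = 28.4% → Plan X
Organic: Plan X 370/694 = 53.3%, Plan Y 261/656 = 39.8% → Plan X
Paid: Plan X 140/191 = 73.3%, Plan Y 961/1644 = 58.5% → Plan X
Overall: Plan X 1719/3817 = 45.0%, Plan Y 1243/2374 = 52.4% → Plan Y
Plan X wins each signup group but Plan Y wins overall — the comparison reverses. Plan X's customers skew toward referral, which has a lower base rate.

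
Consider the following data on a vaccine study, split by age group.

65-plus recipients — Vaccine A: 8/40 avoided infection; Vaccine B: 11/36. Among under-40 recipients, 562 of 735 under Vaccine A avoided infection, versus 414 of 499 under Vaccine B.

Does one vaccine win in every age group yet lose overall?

No

65-plus: Vaccine A 8/40 = 20.0%, Vaccine B 11/36 = 30.6% → Vaccine B
Under-40: Vaccine A 562/735 = 76.5%, Vaccine B 414/499 = 83.0% → Vaccine B
Overall: Vaccine A 570/775 = 73.5%, Vaccine B 425/535 = 79.4% → Vaccine B
Vaccine B wins overall and in every age group — no reversal.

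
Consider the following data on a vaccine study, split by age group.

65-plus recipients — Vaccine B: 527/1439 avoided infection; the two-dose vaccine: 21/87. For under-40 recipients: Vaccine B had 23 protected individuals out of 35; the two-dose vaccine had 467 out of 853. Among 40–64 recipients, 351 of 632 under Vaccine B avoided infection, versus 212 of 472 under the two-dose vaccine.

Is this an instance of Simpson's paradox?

65-plus: Vaccine B 527/1439 = 36.6%, the two-dose vaccine 21/87 = 24.1% → Vaccine B
Under-40: Vaccine B 23/35 = 65.7%, the two-dose vaccine 467/853 = 54.7% → Vaccine B
40–64: Vaccine B 351/632 = 55.5%, the two-dose vaccine 212/472 = 44.9% → Vaccine B
Overall: Vaccine B 901/2106 = 42.8%, the two-dose vaccine 700/1412 = 49.6% → the two-dose vaccine
Vaccine B wins each age group but the two-dose vaccine wins overall — the comparison reverses. Vaccine B's recipients skew toward 65-plus, which has a lower base rate.

Yes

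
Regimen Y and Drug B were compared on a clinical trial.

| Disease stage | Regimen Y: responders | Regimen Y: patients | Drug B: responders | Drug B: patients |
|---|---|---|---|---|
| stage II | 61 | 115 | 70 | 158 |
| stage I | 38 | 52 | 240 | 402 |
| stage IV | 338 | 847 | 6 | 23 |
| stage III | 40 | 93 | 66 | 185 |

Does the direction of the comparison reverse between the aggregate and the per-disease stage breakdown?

Yes

Stage II: Regimen Y 61/115 = 53.0%, Drug B 70/158 = 44.3% → Regimen Y
Stage I: Regimen Y 38/52 = 73.1%, Drug B 240/402 = 59.7% → Regimen Y
Stage IV: Regimen Y 338/847 = 39.9%, Drug B 6/23 = 26.1% → Regimen Y
Stage III: Regimen Y 40/93 = 43.0%, Drug B 66/185 = 35.7% → Regimen Y
Overall: Regimen Y 477/1107 = 43.1%, Drug B 382/768 = 49.7% → Drug B
Regimen Y wins each disease group but Drug B wins overall — the comparison reverses. Regimen Y's patients skew toward stage IV, which has a lower base rate.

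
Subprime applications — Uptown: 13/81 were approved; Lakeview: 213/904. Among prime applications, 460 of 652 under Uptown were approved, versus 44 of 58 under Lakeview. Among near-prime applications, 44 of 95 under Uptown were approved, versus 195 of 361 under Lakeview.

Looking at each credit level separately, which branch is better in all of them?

Lakeview

Subprime: Uptown 13/81 = 16.0%, Lakeview 213/904 = 23.6% → Lakeview
Prime: Uptown 460/652 = 70.6%, Lakeview 44/58 = 75.9% → Lakeview
Near-prime: Uptown 44/95 = 46.3%, Lakeview 195/361 = 54.0% → Lakeview
Lakeview has the higher rate in all 3 groups.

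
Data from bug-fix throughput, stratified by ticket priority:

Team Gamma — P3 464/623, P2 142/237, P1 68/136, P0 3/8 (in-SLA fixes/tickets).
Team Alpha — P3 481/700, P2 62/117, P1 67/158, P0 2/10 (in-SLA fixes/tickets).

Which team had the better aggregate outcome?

Team Gamma

P3: Team Gamma 464/623 = 74.5%, Team Alpha 481/700 = 68.7% → Team Gamma
P2: Team Gamma 142/237 = 59.9%, Team Alpha 62/117 = 53.0% → Team Gamma
P1: Team Gamma 68/136 = 50.0%, Team Alpha 67/158 = 42.4% → Team Gamma
P0: Team Gamma 3/8 = 37.5%, Team Alpha 2/10 = 20.0% → Team Gamma
Overall: Team Gamma 677/1004 = 67.4%, Team Alpha 612/985 = 62.1% → Team Gamma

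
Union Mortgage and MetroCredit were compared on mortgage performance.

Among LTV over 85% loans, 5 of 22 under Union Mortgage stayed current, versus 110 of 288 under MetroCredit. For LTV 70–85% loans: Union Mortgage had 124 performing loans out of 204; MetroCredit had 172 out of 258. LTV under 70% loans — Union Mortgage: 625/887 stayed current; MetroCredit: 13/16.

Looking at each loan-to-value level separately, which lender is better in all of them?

LTV over 85%: Union Mortgage 5/22 = 22.7%, MetroCredit 110/288 = 38.2% → MetroCredit
LTV 70–85%: Union Mortgage 124/204 = 60.8%, MetroCredit 172/258 = 66.7% → MetroCredit
LTV under 70%: Union Mortgage 625/887 = 70.5%, MetroCredit 13/16 = 81.2% → MetroCredit
MetroCredit has the higher rate in all 3 groups.

MetroCredit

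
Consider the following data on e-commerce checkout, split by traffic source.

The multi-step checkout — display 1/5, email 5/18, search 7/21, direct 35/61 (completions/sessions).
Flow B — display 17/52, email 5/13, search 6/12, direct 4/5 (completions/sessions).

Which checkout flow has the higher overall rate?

the multi-step checkout

Display: the multi-step checkout 1/5 = 20.0%, Flow B 17/52 = 32.7% → Flow B
Email: the multi-step checkout 5/18 = 27.8%, Flow B 5/13 = 38.5% → Flow B
Search: the multi-step checkout 7/21 = 33.3%, Flow B 6/12 = 50.0% → Flow B
Direct: the multi-step checkout 35/61 = 57.4%, Flow B 4/5 = 80.0% → Flow B
Overall: the multi-step checkout 48/105 = 45.7%, Flow B 32/82 = 39.0% → the multi-step checkout
(Flow B wins every traffic group but the multi-step checkout wins overall — Flow B's sessions skew toward the low-rate display group.)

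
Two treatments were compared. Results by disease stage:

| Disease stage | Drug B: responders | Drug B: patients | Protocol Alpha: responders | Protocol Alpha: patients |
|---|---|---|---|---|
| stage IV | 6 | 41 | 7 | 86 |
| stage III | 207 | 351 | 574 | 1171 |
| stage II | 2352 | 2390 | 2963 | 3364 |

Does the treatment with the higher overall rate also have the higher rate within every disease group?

Yes

Stage IV: Drug B 6/41 = 14.6%, Protocol Alpha 7/86 = 8.1% → Drug B
Stage III: Drug B 207/351 = 59.0%, Protocol Alpha 574/1171 = 49.0% → Drug B
Stage II: Drug B 2352/2390 = 98.4%, Protocol Alpha 2963/3364 = 88.1% → Drug B
Overall: Drug B 2565/2782 = 92.2%, Protocol Alpha 3544/4621 = 76.7% → Drug B
Drug B wins overall and in every disease group — no reversal.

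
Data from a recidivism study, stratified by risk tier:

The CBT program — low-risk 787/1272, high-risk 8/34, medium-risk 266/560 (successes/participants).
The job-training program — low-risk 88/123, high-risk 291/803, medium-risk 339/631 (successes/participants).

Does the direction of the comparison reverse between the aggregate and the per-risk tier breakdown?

Yes

Low-risk: the CBT program 787/1272 = 61.9%, the job-training program 88/123 = 71.5% → the job-training program
High-risk: the CBT program 8/34 = 23.5%, the job-training program 291/803 = 36.2% → the job-training program
Medium-risk: the CBT program 266/560 = 47.5%, the job-training program 339/631 = 53.7% → the job-training program
Overall: the CBT program 1061/1866 = 56.9%, the job-training program 718/1557 = 46.1% → the CBT program
The job-training program wins each risk group but the CBT program wins overall — the comparison reverses. The job-training program's participants skew toward high-risk, which has a lower base rate.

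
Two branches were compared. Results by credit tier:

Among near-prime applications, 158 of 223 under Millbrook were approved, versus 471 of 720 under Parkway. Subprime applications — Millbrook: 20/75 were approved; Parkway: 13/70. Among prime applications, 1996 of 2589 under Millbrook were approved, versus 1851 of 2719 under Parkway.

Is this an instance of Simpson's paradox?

No

Near-prime: Millbrook 158/223 = 70.9%, Parkway 471/720 = 65.4% → Millbrook
Subprime: Millbrook 20/75 = 26.7%, Parkway 13/70 = 18.6% → Millbrook
Prime: Millbrook 1996/2589 = 77.1%, Parkway 1851/2719 = 68.1% → Millbrook
Overall: Millbrook 2174/2887 = 75.3%, Parkway 2335/3509 = 66.5% → Millbrook
Millbrook wins overall and in every credit group — no reversal.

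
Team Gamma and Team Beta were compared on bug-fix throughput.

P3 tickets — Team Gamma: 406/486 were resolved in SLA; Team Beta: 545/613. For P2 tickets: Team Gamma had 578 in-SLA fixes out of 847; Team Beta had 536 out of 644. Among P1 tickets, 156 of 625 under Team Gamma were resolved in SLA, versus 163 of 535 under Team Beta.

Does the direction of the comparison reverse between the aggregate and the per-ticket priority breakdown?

P3: Team Gamma 406/486 = 83.5%, Team Beta 545/613 = 88.9% → Team Beta
P2: Team Gamma 578/847 = 68.2%, Team Beta 536/644 = 83.2% → Team Beta
P1: Team Gamma 156/625 = 25.0%, Team Beta 163/535 = 30.5% → Team Beta
Overall: Team Gamma 1140/1958 = 58.2%, Team Beta 1244/1792 = 69.4% → Team Beta
Team Beta wins overall and in every ticket group — no reversal.

No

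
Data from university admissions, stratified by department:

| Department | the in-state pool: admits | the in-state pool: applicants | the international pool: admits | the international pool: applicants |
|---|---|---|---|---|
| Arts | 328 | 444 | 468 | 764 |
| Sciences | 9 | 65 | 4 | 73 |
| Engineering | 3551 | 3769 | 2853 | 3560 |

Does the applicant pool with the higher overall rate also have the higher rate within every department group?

Arts: the in-state pool 328/444 = 73.9%, the international pool 468/764 = 61.3% → the in-state pool
Sciences: the in-state pool 9/65 = 13.8%, the international pool 4/73 = 5.5% → the in-state pool
Engineering: the in-state pool 3551/3769 = 94.2%, the international pool 2853/3560 = 80.1% → the in-state pool
Overall: the in-state pool 3888/4278 = 90.9%, the international pool 3325/4397 = 75.6% → the in-state pool
The in-state pool wins overall and in every department group — no reversal.

Yes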